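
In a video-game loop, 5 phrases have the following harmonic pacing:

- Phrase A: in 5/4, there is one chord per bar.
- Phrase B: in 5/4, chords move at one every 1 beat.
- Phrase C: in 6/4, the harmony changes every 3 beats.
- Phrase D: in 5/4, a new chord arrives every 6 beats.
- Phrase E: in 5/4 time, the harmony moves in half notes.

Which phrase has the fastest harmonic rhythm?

Phrase B

A: 5 beats/bar ÷ 5 beats/chord = 1 chord/bar.
B: 5 beats/bar ÷ 1 beat/chord = 5 chords/bar.
C: 6 beats/bar ÷ 3 beats/chord = 2 chords/bar.
D: 5 beats/bar ÷ 6 beats/chord = 5/6 chords/bar.
E: 5 beats/bar ÷ 2 beats/chord = 2.5 chords/bar.
Fastest is B at 5 chords/bar.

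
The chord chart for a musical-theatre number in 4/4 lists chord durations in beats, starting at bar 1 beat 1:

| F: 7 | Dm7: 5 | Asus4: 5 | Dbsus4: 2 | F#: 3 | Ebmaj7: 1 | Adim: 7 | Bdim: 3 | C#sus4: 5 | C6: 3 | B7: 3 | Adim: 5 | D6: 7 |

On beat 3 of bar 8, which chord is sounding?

Bdim

Beat 3 of bar 8 is beat (8−1)×4 + 3 = 31 overall.
Running totals: F ends at 7, Dm7 ends at 12, Asus4 ends at 17, Dbsus4 ends at 19, F# ends at 22, Ebmaj7 ends at 23, Adim ends at 30, Bdim ends at 33.
Beat 31 falls within Bdim.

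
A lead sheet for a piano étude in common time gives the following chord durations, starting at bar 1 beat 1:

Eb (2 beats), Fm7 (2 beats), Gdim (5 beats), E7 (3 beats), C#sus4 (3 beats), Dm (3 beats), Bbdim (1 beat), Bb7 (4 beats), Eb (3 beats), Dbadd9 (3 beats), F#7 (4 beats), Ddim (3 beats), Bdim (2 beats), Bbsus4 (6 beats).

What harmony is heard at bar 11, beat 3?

Bbsus4

Beat 3 of bar 11 is beat (11−1)×4 + 3 = 43 overall.
Running totals: Eb ends at 2, Fm7 ends at 4, Gdim ends at 9, E7 ends at 12, C#sus4 ends at 15, Dm ends at 18, Bbdim ends at 19, Bb7 ends at 23, Eb ends at 26, Dbadd9 ends at 29, F#7 ends at 33, Ddim ends at 36, Bdim ends at 38, Bbsus4 ends at 44.
Beat 43 falls within Bbsus4.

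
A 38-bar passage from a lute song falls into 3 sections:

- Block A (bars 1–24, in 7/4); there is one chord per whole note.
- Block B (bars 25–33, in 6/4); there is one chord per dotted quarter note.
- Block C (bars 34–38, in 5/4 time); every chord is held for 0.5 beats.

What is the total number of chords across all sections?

A: 24·7 = 168 beats, 168/4 = 42 chords.
B: 9·6 = 54 beats, 54/1.5 = 36 chords.
C: 5·5 = 25 beats, 25/0.5 = 50 chords.
Total: 42 + 36 + 50 = 128.

128 chords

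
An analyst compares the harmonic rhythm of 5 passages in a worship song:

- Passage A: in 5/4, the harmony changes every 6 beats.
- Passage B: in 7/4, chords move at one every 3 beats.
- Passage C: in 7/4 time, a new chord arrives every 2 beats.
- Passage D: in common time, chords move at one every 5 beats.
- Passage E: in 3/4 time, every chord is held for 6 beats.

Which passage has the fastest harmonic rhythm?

A: 5/6 = 5/6 chords/bar.
B: 7/3 = 7/3 chords/bar.
C: 7/2 = 3.5 chords/bar.
D: 4/5 = 0.8 chords/bar.
E: 3/6 = 0.5 chords/bar.
Fastest is C at 3.5 chords/bar.

Passage C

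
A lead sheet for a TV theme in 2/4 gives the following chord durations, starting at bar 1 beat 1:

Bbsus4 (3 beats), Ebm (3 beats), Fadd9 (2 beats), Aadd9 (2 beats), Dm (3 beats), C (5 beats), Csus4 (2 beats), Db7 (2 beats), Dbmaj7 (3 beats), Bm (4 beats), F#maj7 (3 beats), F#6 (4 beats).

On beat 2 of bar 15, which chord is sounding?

F#maj7

Beat 2 of bar 15 is beat (15−1)×2 + 2 = 30 overall.
Running totals: Bbsus4 ends at 3, Ebm ends at 6, Fadd9 ends at 8, Aadd9 ends at 10, Dm ends at 13, C ends at 18, Csus4 ends at 20, Db7 ends at 22, Dbmaj7 ends at 25, Bm ends at 29, F#maj7 ends at 32.
Beat 30 falls within F#maj7.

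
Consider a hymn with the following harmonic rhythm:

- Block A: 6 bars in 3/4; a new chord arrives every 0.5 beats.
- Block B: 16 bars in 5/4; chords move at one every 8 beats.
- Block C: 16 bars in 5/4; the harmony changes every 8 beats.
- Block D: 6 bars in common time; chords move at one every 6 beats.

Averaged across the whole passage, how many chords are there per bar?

A: 6 bars of 3 beats is 18 beats; at 0.5 beats each that's 36 chords.
B: 16 bars of 5 beats is 80 beats; at 8 beats each that's 10 chords.
C: 16 bars of 5 beats is 80 beats; at 8 beats each that's 10 chords.
D: 6 bars of 4 beats is 24 beats; at 6 beats each that's 4 chords.
Overall: 60 chords over 44 bars → 60/44 = 15/11 chords per bar.

15/11 chords per bar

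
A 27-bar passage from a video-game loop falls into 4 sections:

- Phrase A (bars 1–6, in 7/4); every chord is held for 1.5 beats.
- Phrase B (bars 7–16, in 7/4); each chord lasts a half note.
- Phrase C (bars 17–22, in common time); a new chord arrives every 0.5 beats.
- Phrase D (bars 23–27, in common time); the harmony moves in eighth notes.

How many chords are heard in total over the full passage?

151 chords

A: 6·7 = 42 beats, 42/1.5 = 28 chords.
B: 10·7 = 70 beats, 70/2 = 35 chords.
C: 6·4 = 24 beats, 24/0.5 = 48 chords.
D: 5·4 = 20 beats, 20/0.5 = 40 chords.
Total: 28 + 35 + 48 + 40 = 151.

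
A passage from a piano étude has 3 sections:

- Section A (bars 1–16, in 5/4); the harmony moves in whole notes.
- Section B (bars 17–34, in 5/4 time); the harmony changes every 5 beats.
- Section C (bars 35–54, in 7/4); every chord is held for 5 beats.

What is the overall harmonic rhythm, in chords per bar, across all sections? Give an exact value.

11/9 chords per bar

A: 16 × 5 = 80 beats ÷ 4 = 20 chords.
B: 18 × 5 = 90 beats ÷ 5 = 18 chords.
C: 20 × 7 = 140 beats ÷ 5 = 28 chords.
Overall: 66 chords over 54 bars → 66/54 = 11/9 chords per bar.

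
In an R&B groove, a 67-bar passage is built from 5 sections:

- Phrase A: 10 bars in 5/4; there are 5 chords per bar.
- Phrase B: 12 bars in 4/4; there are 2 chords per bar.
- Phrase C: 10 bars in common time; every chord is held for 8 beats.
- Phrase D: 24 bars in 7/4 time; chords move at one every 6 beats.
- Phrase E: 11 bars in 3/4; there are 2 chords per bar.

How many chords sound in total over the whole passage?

129 chords

A has 50 beats and chords last 1 each, so 50 chords.
B has 48 beats and chords last 2 each, so 24 chords.
C has 40 beats and chords last 8 each, so 5 chords.
D has 168 beats and chords last 6 each, so 28 chords.
E has 33 beats and chords last 1.5 each, so 22 chords.
Total: 50 + 24 + 5 + 28 + 22 = 129.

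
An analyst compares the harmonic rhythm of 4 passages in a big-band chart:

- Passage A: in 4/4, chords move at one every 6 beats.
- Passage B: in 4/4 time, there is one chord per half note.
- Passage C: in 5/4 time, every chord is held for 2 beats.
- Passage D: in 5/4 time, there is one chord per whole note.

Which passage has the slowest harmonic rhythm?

A: each chord is 6 beats in 4/4, so 2/3 per bar.
B: each chord is 2 beats in 4/4, so 2 per bar.
C: each chord is 2 beats in 5/4, so 2.5 per bar.
D: each chord is 4 beats in 5/4, so 1.25 per bar.
Slowest is A at 2/3 chords/bar.

Passage A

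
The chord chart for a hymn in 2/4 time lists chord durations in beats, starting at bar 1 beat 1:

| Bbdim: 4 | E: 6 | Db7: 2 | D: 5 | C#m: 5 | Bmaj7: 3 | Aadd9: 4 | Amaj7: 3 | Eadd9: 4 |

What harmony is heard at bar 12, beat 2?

Bmaj7

Beat 2 of bar 12 is beat (12−1)×2 + 2 = 24 overall.
Running totals: Bbdim ends at 4, E ends at 10, Db7 ends at 12, D ends at 17, C#m ends at 22, Bmaj7 ends at 25.
Beat 24 falls within Bmaj7.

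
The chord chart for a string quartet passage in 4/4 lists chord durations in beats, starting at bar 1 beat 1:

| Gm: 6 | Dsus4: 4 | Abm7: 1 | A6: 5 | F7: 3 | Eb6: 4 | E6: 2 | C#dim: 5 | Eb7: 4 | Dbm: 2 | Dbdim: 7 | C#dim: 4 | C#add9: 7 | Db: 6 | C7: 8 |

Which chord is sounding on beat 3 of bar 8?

Beat 3 of bar 8 is beat (8−1)×4 + 3 = 31 overall.
Running totals: Gm ends at 6, Dsus4 ends at 10, Abm7 ends at 11, A6 ends at 16, F7 ends at 19, Eb6 ends at 23, E6 ends at 25, C#dim ends at 30, Eb7 ends at 34.
Beat 31 falls within Eb7.

Eb7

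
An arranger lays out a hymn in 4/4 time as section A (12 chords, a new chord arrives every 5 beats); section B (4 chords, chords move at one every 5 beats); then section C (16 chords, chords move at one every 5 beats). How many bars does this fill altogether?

40 bars

A: 12 × 5 = 60 beats = 15 bars.
B: 4 × 5 = 20 beats = 5 bars.
C: 16 × 5 = 80 beats = 20 bars.
Total: 15 + 5 + 20 = 40 bars.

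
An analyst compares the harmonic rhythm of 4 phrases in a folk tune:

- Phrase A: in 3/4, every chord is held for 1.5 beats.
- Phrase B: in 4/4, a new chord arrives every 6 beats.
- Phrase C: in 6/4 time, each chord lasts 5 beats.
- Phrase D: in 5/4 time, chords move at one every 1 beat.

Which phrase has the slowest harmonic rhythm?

A: each chord is 1.5 beats in 3/4, so 2 per bar.
B: each chord is 6 beats in 4/4, so 2/3 per bar.
C: each chord is 5 beats in 6/4, so 1.2 per bar.
D: each chord is 1 beat in 5/4, so 5 per bar.
Slowest is B at 2/3 chords/bar.

Phrase B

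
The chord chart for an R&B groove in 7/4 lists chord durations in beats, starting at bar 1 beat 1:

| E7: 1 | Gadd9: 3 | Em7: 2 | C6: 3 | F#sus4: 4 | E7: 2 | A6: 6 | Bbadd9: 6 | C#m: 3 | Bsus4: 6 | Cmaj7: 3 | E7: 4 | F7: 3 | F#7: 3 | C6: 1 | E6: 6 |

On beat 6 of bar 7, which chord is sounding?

F#7

Beat 6 of bar 7 is beat (7−1)×7 + 6 = 48 overall.
Running totals: E7 ends at 1, Gadd9 ends at 4, Em7 ends at 6, C6 ends at 9, F#sus4 ends at 13, E7 ends at 15, A6 ends at 21, Bbadd9 ends at 27, C#m ends at 30, Bsus4 ends at 36, Cmaj7 ends at 39, E7 ends at 43, F7 ends at 46, F#7 ends at 49.
Beat 48 falls within F#7.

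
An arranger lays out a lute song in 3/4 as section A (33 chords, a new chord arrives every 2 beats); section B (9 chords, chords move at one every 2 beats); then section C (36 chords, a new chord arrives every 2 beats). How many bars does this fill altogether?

A: 33 × 2 = 66 beats = 22 bars.
B: 9 × 2 = 18 beats = 6 bars.
C: 36 × 2 = 72 beats = 24 bars.
Total: 22 + 6 + 24 = 52 bars.

52 bars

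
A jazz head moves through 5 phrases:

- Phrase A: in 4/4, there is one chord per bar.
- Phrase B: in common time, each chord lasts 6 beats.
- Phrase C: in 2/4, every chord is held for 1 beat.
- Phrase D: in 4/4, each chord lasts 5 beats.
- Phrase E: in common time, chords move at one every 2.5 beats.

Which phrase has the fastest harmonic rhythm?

Phrase C

A: each chord is 4 beats in 4/4, so 1 per bar.
B: each chord is 6 beats in 4/4, so 2/3 per bar.
C: each chord is 1 beat in 2/4, so 2 per bar.
D: each chord is 5 beats in 4/4, so 0.8 per bar.
E: each chord is 2.5 beats in 4/4, so 1.6 per bar.
Fastest is C at 2 chords/bar.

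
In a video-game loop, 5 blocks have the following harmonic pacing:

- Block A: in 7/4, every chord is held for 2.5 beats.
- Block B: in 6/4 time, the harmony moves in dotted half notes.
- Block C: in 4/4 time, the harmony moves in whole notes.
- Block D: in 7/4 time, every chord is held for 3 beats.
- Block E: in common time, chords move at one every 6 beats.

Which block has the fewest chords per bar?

Block E

A: each chord is 2.5 beats in 7/4, so 2.8 per bar.
B: each chord is 3 beats in 6/4, so 2 per bar.
C: each chord is 4 beats in 4/4, so 1 per bar.
D: each chord is 3 beats in 7/4, so 7/3 per bar.
E: each chord is 6 beats in 4/4, so 2/3 per bar.
Slowest is E at 2/3 chords/bar.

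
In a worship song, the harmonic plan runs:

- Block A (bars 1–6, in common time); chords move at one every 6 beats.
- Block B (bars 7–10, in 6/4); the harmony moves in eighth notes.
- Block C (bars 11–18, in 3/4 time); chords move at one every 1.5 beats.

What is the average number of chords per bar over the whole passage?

34/9 chords per bar

A: 6 bars of 4 beats is 24 beats; at 6 beats each that's 4 chords.
B: 4 bars of 6 beats is 24 beats; at 0.5 beats each that's 48 chords.
C: 8 bars of 3 beats is 24 beats; at 1.5 beats each that's 16 chords.
Overall: 68 chords over 18 bars → 68/18 = 34/9 chords per bar.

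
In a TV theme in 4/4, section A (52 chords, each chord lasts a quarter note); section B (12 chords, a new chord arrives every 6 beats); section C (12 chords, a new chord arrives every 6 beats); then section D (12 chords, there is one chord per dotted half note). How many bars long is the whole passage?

A: 52 × 1 = 52 beats = 13 bars.
B: 12 × 6 = 72 beats = 18 bars.
C: 12 × 6 = 72 beats = 18 bars.
D: 12 × 3 = 36 beats = 9 bars.
Total: 13 + 18 + 18 + 9 = 58 bars.

58 bars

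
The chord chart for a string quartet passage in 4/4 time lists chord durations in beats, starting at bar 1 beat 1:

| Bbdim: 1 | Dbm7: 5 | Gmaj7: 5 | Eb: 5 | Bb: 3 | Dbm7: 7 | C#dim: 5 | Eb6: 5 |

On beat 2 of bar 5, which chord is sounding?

Bb

Beat 2 of bar 5 is beat (5−1)×4 + 2 = 18 overall.
Running totals: Bbdim ends at 1, Dbm7 ends at 6, Gmaj7 ends at 11, Eb ends at 16, Bb ends at 19.
Beat 18 falls within Bb.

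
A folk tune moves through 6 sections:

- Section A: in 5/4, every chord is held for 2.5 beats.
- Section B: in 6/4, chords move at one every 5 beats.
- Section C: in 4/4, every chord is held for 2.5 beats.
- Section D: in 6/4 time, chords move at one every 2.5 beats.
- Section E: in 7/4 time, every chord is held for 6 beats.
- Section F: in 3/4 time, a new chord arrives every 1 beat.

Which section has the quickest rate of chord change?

Section F

A: 5/2.5 = 2 chords/bar.
B: 6/5 = 1.2 chords/bar.
C: 4/2.5 = 1.6 chords/bar.
D: 6/2.5 = 2.4 chords/bar.
E: 7/6 = 7/6 chords/bar.
F: 3/1 = 3 chords/bar.
Fastest is F at 3 chords/bar.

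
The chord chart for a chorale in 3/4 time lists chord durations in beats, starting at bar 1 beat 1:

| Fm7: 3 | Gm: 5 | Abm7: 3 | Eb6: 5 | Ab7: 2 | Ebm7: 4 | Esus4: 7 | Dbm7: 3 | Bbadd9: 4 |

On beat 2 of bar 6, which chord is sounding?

Ab7

Beat 2 of bar 6 is beat (6−1)×3 + 2 = 17 overall.
Running totals: Fm7 ends at 3, Gm ends at 8, Abm7 ends at 11, Eb6 ends at 16, Ab7 ends at 18.
Beat 17 falls within Ab7.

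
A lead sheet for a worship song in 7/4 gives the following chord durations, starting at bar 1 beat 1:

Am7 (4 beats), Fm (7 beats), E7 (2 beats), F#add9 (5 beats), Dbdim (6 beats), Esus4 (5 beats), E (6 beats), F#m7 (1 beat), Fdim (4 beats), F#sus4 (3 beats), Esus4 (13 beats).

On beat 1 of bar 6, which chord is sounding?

Beat 1 of bar 6 is beat (6−1)×7 + 1 = 36 overall.
Running totals: Am7 ends at 4, Fm ends at 11, E7 ends at 13, F#add9 ends at 18, Dbdim ends at 24, Esus4 ends at 29, E ends at 35, F#m7 ends at 36.
Beat 36 falls within F#m7.

F#m7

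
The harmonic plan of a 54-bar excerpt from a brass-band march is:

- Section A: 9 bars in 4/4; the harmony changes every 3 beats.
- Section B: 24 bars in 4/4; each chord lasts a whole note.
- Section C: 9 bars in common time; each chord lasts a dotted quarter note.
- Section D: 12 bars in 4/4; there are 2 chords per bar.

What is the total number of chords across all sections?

A: 9 bars × 4 beats = 36 beats; 3 beats/chord → 12 chords.
B: 24 bars × 4 beats = 96 beats; 4 beats/chord → 24 chords.
C: 9 bars × 4 beats = 36 beats; 1.5 beats/chord → 24 chords.
D: 12 bars × 4 beats = 48 beats; 2 beats/chord → 24 chords.
Total: 12 + 24 + 24 + 24 = 84.

84 chords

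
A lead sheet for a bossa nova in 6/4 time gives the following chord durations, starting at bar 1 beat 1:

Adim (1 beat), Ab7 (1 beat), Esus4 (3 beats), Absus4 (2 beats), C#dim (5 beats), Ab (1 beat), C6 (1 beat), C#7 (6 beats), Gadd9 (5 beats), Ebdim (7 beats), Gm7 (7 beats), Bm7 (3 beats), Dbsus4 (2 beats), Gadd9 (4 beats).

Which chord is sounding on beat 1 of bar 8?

Dbsus4

Beat 1 of bar 8 is beat (8−1)×6 + 1 = 43 overall.
Running totals: Adim ends at 1, Ab7 ends at 2, Esus4 ends at 5, Absus4 ends at 7, C#dim ends at 12, Ab ends at 13, C6 ends at 14, C#7 ends at 20, Gadd9 ends at 25, Ebdim ends at 32, Gm7 ends at 39, Bm7 ends at 42, Dbsus4 ends at 44.
Beat 43 falls within Dbsus4.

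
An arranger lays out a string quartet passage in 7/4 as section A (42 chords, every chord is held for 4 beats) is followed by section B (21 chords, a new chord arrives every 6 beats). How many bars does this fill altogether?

42 bars

A: 42 × 4 = 168 beats = 24 bars.
B: 21 × 6 = 126 beats = 18 bars.
Total: 24 + 18 = 42 bars.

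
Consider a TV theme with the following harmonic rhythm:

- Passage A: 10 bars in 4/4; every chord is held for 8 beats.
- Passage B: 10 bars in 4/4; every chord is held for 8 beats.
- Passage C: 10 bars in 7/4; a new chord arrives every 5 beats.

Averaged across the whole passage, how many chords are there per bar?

0.8 chords per bar

A: 10 × 4 = 40 beats ÷ 8 = 5 chords.
B: 10 × 4 = 40 beats ÷ 8 = 5 chords.
C: 10 × 7 = 70 beats ÷ 5 = 14 chords.
Overall: 24 chords over 30 bars → 24/30 = 0.8 chords per bar.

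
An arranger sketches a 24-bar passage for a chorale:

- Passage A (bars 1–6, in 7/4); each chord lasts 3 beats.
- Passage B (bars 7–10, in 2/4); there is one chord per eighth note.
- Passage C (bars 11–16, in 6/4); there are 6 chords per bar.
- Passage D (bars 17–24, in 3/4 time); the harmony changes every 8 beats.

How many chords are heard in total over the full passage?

A has 42 beats and chords last 3 each, so 14 chords.
B has 8 beats and chords last 0.5 each, so 16 chords.
C has 36 beats and chords last 1 each, so 36 chords.
D has 24 beats and chords last 8 each, so 3 chords.
Total: 14 + 16 + 36 + 3 = 69.

69 chords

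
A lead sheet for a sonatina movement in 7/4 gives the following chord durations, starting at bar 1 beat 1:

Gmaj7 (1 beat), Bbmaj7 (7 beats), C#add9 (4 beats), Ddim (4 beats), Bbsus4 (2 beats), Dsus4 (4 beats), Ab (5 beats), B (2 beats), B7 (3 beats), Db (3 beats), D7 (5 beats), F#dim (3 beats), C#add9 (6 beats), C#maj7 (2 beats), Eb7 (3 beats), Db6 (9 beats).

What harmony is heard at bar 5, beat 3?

Beat 3 of bar 5 is beat (5−1)×7 + 3 = 31 overall.
Running totals: Gmaj7 ends at 1, Bbmaj7 ends at 8, C#add9 ends at 12, Ddim ends at 16, Bbsus4 ends at 18, Dsus4 ends at 22, Ab ends at 27, B ends at 29, B7 ends at 32.
Beat 31 falls within B7.

B7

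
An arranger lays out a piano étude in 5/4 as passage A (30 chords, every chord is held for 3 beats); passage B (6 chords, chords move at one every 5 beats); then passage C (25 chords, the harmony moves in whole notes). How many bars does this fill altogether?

A: 30 × 3 = 90 beats = 18 bars.
B: 6 × 5 = 30 beats = 6 bars.
C: 25 × 4 = 100 beats = 20 bars.
Total: 18 + 6 + 20 = 44 bars.

44 bars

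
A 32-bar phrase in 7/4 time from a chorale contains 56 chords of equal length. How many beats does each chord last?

32 bars × 7 beats/bar = 224 beats total.
224 beats ÷ 56 chords = 4 beats per chord.
(That is a whole note.)

4 beats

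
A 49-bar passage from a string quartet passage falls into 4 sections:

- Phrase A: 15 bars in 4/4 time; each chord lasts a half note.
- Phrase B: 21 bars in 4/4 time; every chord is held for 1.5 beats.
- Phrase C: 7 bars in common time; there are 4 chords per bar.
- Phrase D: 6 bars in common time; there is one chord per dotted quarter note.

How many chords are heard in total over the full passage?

A has 60 beats and chords last 2 each, so 30 chords.
B has 84 beats and chords last 1.5 each, so 56 chords.
C has 28 beats and chords last 1 each, so 28 chords.
D has 24 beats and chords last 1.5 each, so 16 chords.
Total: 30 + 56 + 28 + 16 = 130.

130 chords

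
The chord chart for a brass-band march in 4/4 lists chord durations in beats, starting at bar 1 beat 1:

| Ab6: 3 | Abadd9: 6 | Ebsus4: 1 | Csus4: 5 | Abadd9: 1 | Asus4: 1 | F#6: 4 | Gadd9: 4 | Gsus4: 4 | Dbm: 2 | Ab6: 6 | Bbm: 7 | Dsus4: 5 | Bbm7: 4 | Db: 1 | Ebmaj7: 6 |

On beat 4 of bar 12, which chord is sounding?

Dsus4

Beat 4 of bar 12 is beat (12−1)×4 + 4 = 48 overall.
Running totals: Ab6 ends at 3, Abadd9 ends at 9, Ebsus4 ends at 10, Csus4 ends at 15, Abadd9 ends at 16, Asus4 ends at 17, F#6 ends at 21, Gadd9 ends at 25, Gsus4 ends at 29, Dbm ends at 31, Ab6 ends at 37, Bbm ends at 44, Dsus4 ends at 49.
Beat 48 falls within Dsus4.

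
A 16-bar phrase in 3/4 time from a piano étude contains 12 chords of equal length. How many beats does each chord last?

16 bars × 3 beats/bar = 48 beats total.
48 beats ÷ 12 chords = 4 beats per chord.
(That is a whole note.)

4 beats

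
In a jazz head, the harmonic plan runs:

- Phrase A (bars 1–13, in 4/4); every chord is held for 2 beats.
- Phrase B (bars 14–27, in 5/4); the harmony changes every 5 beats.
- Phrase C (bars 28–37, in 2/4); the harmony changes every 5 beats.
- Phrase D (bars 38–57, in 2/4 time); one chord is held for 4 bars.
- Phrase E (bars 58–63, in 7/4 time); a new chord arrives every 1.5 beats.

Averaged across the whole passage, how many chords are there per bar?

A: 13 bars of 4 beats is 52 beats; at 2 beats each that's 26 chords.
B: 14 bars of 5 beats is 70 beats; at 5 beats each that's 14 chords.
C: 10 bars of 2 beats is 20 beats; at 5 beats each that's 4 chords.
D: 20 bars of 2 beats is 40 beats; at 8 beats each that's 5 chords.
E: 6 bars of 7 beats is 42 beats; at 1.5 beats each that's 28 chords.
Overall: 77 chords over 63 bars → 77/63 = 11/9 chords per bar.

11/9 chords per bar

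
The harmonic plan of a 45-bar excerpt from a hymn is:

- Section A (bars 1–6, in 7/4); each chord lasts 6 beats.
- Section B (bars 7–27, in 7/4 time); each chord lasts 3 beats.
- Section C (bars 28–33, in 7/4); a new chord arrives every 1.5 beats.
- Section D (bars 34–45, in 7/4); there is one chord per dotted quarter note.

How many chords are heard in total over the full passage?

A: 6·7 = 42 beats, 42/6 = 7 chords.
B: 21·7 = 147 beats, 147/3 = 49 chords.
C: 6·7 = 42 beats, 42/1.5 = 28 chords.
D: 12·7 = 84 beats, 84/1.5 = 56 chords.
Total: 7 + 49 + 28 + 56 = 140.

140 chords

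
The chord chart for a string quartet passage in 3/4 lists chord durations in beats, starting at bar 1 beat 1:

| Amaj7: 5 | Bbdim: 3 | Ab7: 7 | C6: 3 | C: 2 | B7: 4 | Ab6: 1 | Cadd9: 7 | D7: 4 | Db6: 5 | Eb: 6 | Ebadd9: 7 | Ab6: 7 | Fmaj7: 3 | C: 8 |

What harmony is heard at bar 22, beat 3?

Beat 3 of bar 22 is beat (22−1)×3 + 3 = 66 overall.
Running totals: Amaj7 ends at 5, Bbdim ends at 8, Ab7 ends at 15, C6 ends at 18, C ends at 20, B7 ends at 24, Ab6 ends at 25, Cadd9 ends at 32, D7 ends at 36, Db6 ends at 41, Eb ends at 47, Ebadd9 ends at 54, Ab6 ends at 61, Fmaj7 ends at 64, C ends at 72.
Beat 66 falls within C.

C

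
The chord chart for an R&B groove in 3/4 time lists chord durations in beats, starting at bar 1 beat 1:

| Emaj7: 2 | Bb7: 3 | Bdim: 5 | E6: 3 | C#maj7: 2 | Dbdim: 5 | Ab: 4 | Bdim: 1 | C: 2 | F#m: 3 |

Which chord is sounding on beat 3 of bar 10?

Beat 3 of bar 10 is beat (10−1)×3 + 3 = 30 overall.
Running totals: Emaj7 ends at 2, Bb7 ends at 5, Bdim ends at 10, E6 ends at 13, C#maj7 ends at 15, Dbdim ends at 20, Ab ends at 24, Bdim ends at 25, C ends at 27, F#m ends at 30.
Beat 30 falls within F#m.

F#m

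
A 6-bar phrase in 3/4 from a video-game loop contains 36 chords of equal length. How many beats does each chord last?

6 bars × 3 beats/bar = 18 beats total.
18 beats ÷ 36 chords = 0.5 beats per chord.
(That is an eighth note.)

0.5 beats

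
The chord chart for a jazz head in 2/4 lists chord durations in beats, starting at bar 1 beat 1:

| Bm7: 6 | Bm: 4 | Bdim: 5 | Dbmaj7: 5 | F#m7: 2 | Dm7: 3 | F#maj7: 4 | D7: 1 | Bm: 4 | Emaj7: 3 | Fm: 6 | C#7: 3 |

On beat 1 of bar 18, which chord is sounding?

Beat 1 of bar 18 is beat (18−1)×2 + 1 = 35 overall.
Running totals: Bm7 ends at 6, Bm ends at 10, Bdim ends at 15, Dbmaj7 ends at 20, F#m7 ends at 22, Dm7 ends at 25, F#maj7 ends at 29, D7 ends at 30, Bm ends at 34, Emaj7 ends at 37.
Beat 35 falls within Emaj7.

Emaj7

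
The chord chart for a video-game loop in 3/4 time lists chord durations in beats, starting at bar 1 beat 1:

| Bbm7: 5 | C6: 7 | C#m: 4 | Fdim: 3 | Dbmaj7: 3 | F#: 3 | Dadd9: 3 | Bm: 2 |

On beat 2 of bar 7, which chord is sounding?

Beat 2 of bar 7 is beat (7−1)×3 + 2 = 20 overall.
Running totals: Bbm7 ends at 5, C6 ends at 12, C#m ends at 16, Fdim ends at 19, Dbmaj7 ends at 22.
Beat 20 falls within Dbmaj7.

Dbmaj7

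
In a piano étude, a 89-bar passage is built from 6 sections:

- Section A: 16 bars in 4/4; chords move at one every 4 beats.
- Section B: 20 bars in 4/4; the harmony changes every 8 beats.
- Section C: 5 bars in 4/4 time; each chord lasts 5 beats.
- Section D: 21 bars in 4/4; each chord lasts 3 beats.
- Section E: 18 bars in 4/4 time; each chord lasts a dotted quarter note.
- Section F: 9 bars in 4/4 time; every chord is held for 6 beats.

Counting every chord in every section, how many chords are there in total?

A: 16 bars × 4 beats = 64 beats; 4 beats/chord → 16 chords.
B: 20 bars × 4 beats = 80 beats; 8 beats/chord → 10 chords.
C: 5 bars × 4 beats = 20 beats; 5 beats/chord → 4 chords.
D: 21 bars × 4 beats = 84 beats; 3 beats/chord → 28 chords.
E: 18 bars × 4 beats = 72 beats; 1.5 beats/chord → 48 chords.
F: 9 bars × 4 beats = 36 beats; 6 beats/chord → 6 chords.
Total: 16 + 10 + 4 + 28 + 48 + 6 = 112.

112 chords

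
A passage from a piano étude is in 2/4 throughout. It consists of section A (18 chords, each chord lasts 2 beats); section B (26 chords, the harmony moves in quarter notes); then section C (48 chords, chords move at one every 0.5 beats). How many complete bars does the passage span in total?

43 bars

A: 18 × 2 = 36 beats = 18 bars.
B: 26 × 1 = 26 beats = 13 bars.
C: 48 × 0.5 = 24 beats = 12 bars.
Total: 18 + 13 + 12 = 43 bars.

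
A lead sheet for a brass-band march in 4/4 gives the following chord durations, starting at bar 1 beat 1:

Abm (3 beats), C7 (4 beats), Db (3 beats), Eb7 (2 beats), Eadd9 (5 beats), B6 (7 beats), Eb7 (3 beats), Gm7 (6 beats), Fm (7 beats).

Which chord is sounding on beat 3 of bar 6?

Beat 3 of bar 6 is beat (6−1)×4 + 3 = 23 overall.
Running totals: Abm ends at 3, C7 ends at 7, Db ends at 10, Eb7 ends at 12, Eadd9 ends at 17, B6 ends at 24.
Beat 23 falls within B6.

B6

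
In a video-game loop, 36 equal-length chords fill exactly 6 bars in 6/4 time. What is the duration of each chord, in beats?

1 beat

6 bars × 6 beats/bar = 36 beats total.
36 beats ÷ 36 chords = 1 beats per chord.
(That is a quarter note.)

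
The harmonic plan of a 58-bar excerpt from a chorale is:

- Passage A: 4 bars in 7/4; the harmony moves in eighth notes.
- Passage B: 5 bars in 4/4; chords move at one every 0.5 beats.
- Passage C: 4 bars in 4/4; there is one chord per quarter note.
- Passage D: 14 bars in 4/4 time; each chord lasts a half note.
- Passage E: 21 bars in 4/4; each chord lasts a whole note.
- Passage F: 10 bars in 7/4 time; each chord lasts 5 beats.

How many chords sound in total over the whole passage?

A: 4 bars × 7 beats = 28 beats; 0.5 beats/chord → 56 chords.
B: 5 bars × 4 beats = 20 beats; 0.5 beats/chord → 40 chords.
C: 4 bars × 4 beats = 16 beats; 1 beat/chord → 16 chords.
D: 14 bars × 4 beats = 56 beats; 2 beats/chord → 28 chords.
E: 21 bars × 4 beats = 84 beats; 4 beats/chord → 21 chords.
F: 10 bars × 7 beats = 70 beats; 5 beats/chord → 14 chords.
Total: 56 + 40 + 16 + 28 + 21 + 14 = 175.

175 chords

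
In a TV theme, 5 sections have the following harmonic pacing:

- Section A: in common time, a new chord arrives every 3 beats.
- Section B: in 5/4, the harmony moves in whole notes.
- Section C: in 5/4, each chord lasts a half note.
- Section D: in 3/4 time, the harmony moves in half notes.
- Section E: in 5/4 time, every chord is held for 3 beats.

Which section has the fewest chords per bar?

A: each chord is 3 beats in 4/4, so 4/3 per bar.
B: each chord is 4 beats in 5/4, so 1.25 per bar.
C: each chord is 2 beats in 5/4, so 2.5 per bar.
D: each chord is 2 beats in 3/4, so 1.5 per bar.
E: each chord is 3 beats in 5/4, so 5/3 per bar.
Slowest is B at 1.25 chords/bar.

Section B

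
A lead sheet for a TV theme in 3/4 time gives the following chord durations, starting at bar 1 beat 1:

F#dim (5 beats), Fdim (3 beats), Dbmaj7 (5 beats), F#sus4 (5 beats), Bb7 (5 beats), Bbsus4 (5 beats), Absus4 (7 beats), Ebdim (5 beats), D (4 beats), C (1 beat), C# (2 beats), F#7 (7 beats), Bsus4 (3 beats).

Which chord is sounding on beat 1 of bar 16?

C#

Beat 1 of bar 16 is beat (16−1)×3 + 1 = 46 overall.
Running totals: F#dim ends at 5, Fdim ends at 8, Dbmaj7 ends at 13, F#sus4 ends at 18, Bb7 ends at 23, Bbsus4 ends at 28, Absus4 ends at 35, Ebdim ends at 40, D ends at 44, C ends at 45, C# ends at 47.
Beat 46 falls within C#.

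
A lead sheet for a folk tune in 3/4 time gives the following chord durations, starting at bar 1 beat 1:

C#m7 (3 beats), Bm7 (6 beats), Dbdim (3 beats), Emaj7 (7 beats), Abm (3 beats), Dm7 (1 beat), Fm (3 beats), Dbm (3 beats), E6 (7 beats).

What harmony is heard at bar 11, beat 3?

E6

Beat 3 of bar 11 is beat (11−1)×3 + 3 = 33 overall.
Running totals: C#m7 ends at 3, Bm7 ends at 9, Dbdim ends at 12, Emaj7 ends at 19, Abm ends at 22, Dm7 ends at 23, Fm ends at 26, Dbm ends at 29, E6 ends at 36.
Beat 33 falls within E6.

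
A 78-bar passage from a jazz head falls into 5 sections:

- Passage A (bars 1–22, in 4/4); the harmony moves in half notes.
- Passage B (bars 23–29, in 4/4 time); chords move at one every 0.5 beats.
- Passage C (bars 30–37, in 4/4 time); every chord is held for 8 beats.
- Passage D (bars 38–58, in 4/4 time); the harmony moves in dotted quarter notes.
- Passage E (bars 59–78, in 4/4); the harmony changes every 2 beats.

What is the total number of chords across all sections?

200 chords

A: 22 bars × 4 beats = 88 beats; 2 beats/chord → 44 chords.
B: 7 bars × 4 beats = 28 beats; 0.5 beats/chord → 56 chords.
C: 8 bars × 4 beats = 32 beats; 8 beats/chord → 4 chords.
D: 21 bars × 4 beats = 84 beats; 1.5 beats/chord → 56 chords.
E: 20 bars × 4 beats = 80 beats; 2 beats/chord → 40 chords.
Total: 44 + 56 + 4 + 56 + 40 = 200.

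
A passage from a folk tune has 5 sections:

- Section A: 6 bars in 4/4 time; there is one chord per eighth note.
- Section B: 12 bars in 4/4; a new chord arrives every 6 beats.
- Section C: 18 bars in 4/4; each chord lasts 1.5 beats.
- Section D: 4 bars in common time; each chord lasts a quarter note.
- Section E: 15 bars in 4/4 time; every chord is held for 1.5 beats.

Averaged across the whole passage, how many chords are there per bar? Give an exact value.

32/11 chords per bar

A: 6 bars of 4 beats is 24 beats; at 0.5 beats each that's 48 chords.
B: 12 bars of 4 beats is 48 beats; at 6 beats each that's 8 chords.
C: 18 bars of 4 beats is 72 beats; at 1.5 beats each that's 48 chords.
D: 4 bars of 4 beats is 16 beats; at 1 beat each that's 16 chords.
E: 15 bars of 4 beats is 60 beats; at 1.5 beats each that's 40 chords.
Overall: 160 chords over 55 bars → 160/55 = 32/11 chords per bar.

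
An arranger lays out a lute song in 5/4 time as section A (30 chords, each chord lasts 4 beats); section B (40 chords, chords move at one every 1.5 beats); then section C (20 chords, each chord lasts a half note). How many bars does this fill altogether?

44 bars

A: 30 × 4 = 120 beats = 24 bars.
B: 40 × 1.5 = 60 beats = 12 bars.
C: 20 × 2 = 40 beats = 8 bars.
Total: 24 + 12 + 8 = 44 bars.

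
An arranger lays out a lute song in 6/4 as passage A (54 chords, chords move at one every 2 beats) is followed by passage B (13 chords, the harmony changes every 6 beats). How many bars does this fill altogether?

31 bars

A: 54 × 2 = 108 beats = 18 bars.
B: 13 × 6 = 78 beats = 13 bars.
Total: 18 + 13 = 31 bars.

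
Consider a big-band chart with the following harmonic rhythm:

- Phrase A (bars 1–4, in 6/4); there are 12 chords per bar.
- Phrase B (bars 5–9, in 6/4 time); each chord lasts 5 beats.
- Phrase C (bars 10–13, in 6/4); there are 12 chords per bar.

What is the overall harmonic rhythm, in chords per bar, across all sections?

102/13 chords per bar

A: 4 × 6 = 24 beats ÷ 0.5 = 48 chords.
B: 5 × 6 = 30 beats ÷ 5 = 6 chords.
C: 4 × 6 = 24 beats ÷ 0.5 = 48 chords.
Overall: 102 chords over 13 bars → 102/13 = 102/13 chords per bar.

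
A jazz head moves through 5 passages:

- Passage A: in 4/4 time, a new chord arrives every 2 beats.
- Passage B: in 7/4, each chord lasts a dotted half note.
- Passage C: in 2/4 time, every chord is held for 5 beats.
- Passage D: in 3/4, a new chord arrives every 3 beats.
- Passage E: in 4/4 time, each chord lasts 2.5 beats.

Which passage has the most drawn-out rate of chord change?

Passage C

A: 4 beats/bar ÷ 2 beats/chord = 2 chords/bar.
B: 7 beats/bar ÷ 3 beats/chord = 7/3 chords/bar.
C: 2 beats/bar ÷ 5 beats/chord = 0.4 chords/bar.
D: 3 beats/bar ÷ 3 beats/chord = 1 chord/bar.
E: 4 beats/bar ÷ 2.5 beats/chord = 1.6 chords/bar.
Slowest is C at 0.4 chords/bar.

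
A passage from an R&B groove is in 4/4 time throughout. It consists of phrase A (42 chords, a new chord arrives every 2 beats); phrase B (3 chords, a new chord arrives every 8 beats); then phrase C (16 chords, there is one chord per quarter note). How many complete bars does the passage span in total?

A: 42 × 2 = 84 beats = 21 bars.
B: 3 × 8 = 24 beats = 6 bars.
C: 16 × 1 = 16 beats = 4 bars.
Total: 21 + 6 + 4 = 31 bars.

31 bars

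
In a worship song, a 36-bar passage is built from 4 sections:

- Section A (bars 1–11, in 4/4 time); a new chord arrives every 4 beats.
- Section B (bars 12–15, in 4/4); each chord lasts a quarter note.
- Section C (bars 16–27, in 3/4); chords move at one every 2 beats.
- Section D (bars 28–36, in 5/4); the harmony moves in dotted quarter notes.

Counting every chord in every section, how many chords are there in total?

75 chords

A: 11 bars × 4 beats = 44 beats; 4 beats/chord → 11 chords.
B: 4 bars × 4 beats = 16 beats; 1 beat/chord → 16 chords.
C: 12 bars × 3 beats = 36 beats; 2 beats/chord → 18 chords.
D: 9 bars × 5 beats = 45 beats; 1.5 beats/chord → 30 chords.
Total: 11 + 16 + 18 + 30 = 75.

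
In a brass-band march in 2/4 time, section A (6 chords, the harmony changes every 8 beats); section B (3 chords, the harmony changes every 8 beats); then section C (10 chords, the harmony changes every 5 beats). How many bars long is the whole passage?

A: 6 × 8 = 48 beats = 24 bars.
B: 3 × 8 = 24 beats = 12 bars.
C: 10 × 5 = 50 beats = 25 bars.
Total: 24 + 12 + 25 = 61 bars.

61 bars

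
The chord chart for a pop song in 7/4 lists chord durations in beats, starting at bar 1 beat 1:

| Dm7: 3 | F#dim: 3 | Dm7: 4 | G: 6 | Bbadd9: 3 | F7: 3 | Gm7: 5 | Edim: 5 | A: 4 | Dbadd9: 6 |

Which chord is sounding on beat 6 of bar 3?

F7

Beat 6 of bar 3 is beat (3−1)×7 + 6 = 20 overall.
Running totals: Dm7 ends at 3, F#dim ends at 6, Dm7 ends at 10, G ends at 16, Bbadd9 ends at 19, F7 ends at 22.
Beat 20 falls within F7.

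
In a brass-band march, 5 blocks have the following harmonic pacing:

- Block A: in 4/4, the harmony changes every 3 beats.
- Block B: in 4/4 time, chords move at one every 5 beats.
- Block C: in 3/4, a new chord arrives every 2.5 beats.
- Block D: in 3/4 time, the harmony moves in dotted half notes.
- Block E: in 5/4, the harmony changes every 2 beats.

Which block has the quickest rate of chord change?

A: 4/3 = 4/3 chords/bar.
B: 4/5 = 0.8 chords/bar.
C: 3/2.5 = 1.2 chords/bar.
D: 3/3 = 1 chord/bar.
E: 5/2 = 2.5 chords/bar.
Fastest is E at 2.5 chords/bar.

Block E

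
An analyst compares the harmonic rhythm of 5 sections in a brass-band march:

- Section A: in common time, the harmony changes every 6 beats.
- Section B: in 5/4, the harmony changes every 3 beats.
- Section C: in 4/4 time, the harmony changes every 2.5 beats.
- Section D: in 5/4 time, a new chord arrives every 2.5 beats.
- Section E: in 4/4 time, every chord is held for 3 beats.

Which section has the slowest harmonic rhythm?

Section A

A: 4 beats/bar ÷ 6 beats/chord = 2/3 chords/bar.
B: 5 beats/bar ÷ 3 beats/chord = 5/3 chords/bar.
C: 4 beats/bar ÷ 2.5 beats/chord = 1.6 chords/bar.
D: 5 beats/bar ÷ 2.5 beats/chord = 2 chords/bar.
E: 4 beats/bar ÷ 3 beats/chord = 4/3 chords/bar.
Slowest is A at 2/3 chords/bar.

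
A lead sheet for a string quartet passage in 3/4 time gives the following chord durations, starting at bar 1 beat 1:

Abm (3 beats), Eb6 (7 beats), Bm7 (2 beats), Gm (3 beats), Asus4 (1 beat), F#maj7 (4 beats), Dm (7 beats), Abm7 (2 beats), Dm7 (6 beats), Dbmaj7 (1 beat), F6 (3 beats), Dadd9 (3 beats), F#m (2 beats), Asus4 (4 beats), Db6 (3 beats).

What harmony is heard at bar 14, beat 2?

Beat 2 of bar 14 is beat (14−1)×3 + 2 = 41 overall.
Running totals: Abm ends at 3, Eb6 ends at 10, Bm7 ends at 12, Gm ends at 15, Asus4 ends at 16, F#maj7 ends at 20, Dm ends at 27, Abm7 ends at 29, Dm7 ends at 35, Dbmaj7 ends at 36, F6 ends at 39, Dadd9 ends at 42.
Beat 41 falls within Dadd9.

Dadd9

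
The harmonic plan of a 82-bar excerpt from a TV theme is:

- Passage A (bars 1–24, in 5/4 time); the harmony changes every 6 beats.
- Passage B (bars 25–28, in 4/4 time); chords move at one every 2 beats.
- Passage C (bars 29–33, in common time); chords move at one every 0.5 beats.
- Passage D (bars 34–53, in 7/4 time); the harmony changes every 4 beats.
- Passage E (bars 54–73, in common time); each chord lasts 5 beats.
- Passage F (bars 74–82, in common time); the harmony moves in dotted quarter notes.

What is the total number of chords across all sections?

A: 24 bars × 5 beats = 120 beats; 6 beats/chord → 20 chords.
B: 4 bars × 4 beats = 16 beats; 2 beats/chord → 8 chords.
C: 5 bars × 4 beats = 20 beats; 0.5 beats/chord → 40 chords.
D: 20 bars × 7 beats = 140 beats; 4 beats/chord → 35 chords.
E: 20 bars × 4 beats = 80 beats; 5 beats/chord → 16 chords.
F: 9 bars × 4 beats = 36 beats; 1.5 beats/chord → 24 chords.
Total: 20 + 8 + 40 + 35 + 16 + 24 = 143.

143 chords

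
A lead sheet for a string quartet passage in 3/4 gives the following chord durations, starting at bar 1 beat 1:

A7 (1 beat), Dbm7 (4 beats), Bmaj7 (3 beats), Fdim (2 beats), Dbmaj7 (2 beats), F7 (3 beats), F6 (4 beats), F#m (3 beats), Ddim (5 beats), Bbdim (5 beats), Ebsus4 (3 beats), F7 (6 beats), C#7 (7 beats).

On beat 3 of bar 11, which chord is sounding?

Ebsus4

Beat 3 of bar 11 is beat (11−1)×3 + 3 = 33 overall.
Running totals: A7 ends at 1, Dbm7 ends at 5, Bmaj7 ends at 8, Fdim ends at 10, Dbmaj7 ends at 12, F7 ends at 15, F6 ends at 19, F#m ends at 22, Ddim ends at 27, Bbdim ends at 32, Ebsus4 ends at 35.
Beat 33 falls within Ebsus4.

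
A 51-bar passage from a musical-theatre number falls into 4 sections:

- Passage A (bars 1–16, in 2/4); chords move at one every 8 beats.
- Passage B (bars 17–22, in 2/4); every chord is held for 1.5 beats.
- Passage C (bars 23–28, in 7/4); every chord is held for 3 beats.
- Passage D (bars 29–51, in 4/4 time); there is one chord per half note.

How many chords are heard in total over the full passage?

A: 16 bars × 2 beats = 32 beats; 8 beats/chord → 4 chords.
B: 6 bars × 2 beats = 12 beats; 1.5 beats/chord → 8 chords.
C: 6 bars × 7 beats = 42 beats; 3 beats/chord → 14 chords.
D: 23 bars × 4 beats = 92 beats; 2 beats/chord → 46 chords.
Total: 4 + 8 + 14 + 46 = 72.

72 chords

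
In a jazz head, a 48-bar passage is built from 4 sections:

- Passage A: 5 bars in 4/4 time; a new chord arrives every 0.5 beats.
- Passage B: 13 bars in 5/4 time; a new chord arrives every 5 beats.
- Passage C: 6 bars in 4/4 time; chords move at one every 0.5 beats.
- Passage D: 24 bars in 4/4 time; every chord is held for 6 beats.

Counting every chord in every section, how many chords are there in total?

A has 20 beats and chords last 0.5 each, so 40 chords.
B has 65 beats and chords last 5 each, so 13 chords.
C has 24 beats and chords last 0.5 each, so 48 chords.
D has 96 beats and chords last 6 each, so 16 chords.
Total: 40 + 13 + 48 + 16 = 117.

117 chords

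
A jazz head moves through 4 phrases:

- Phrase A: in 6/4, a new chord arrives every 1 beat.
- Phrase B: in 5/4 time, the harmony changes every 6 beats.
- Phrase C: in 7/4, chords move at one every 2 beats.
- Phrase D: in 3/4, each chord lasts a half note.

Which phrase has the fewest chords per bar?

Phrase B

A: 6 beats/bar ÷ 1 beat/chord = 6 chords/bar.
B: 5 beats/bar ÷ 6 beats/chord = 5/6 chords/bar.
C: 7 beats/bar ÷ 2 beats/chord = 3.5 chords/bar.
D: 3 beats/bar ÷ 2 beats/chord = 1.5 chords/bar.
Slowest is B at 5/6 chords/bar.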